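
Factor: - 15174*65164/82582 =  - 2^2 * 3^3*11^1*157^( - 1)*263^( - 1 )*281^1*1481^1  =  - 494399268/41291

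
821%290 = 241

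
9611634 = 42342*227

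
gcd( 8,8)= 8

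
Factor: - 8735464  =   - 2^3*383^1* 2851^1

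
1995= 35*57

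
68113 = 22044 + 46069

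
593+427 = 1020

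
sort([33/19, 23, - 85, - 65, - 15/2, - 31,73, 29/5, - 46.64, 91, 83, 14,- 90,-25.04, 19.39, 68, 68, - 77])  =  [ - 90,-85, - 77, - 65, - 46.64, - 31, - 25.04, - 15/2, 33/19, 29/5,14, 19.39, 23, 68,68,73, 83,91]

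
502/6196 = 251/3098 = 0.08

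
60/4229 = 60/4229 = 0.01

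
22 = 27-5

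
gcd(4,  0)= 4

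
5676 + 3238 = 8914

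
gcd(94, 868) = 2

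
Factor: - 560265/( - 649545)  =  37351/43303 = 13^ ( - 1) *41^1  *911^1 * 3331^( - 1 ) 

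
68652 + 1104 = 69756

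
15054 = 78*193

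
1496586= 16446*91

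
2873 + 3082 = 5955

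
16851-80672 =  - 63821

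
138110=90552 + 47558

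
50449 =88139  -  37690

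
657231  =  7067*93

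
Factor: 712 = 2^3*89^1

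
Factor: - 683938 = -2^1*569^1*601^1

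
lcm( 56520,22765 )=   1639080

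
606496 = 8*75812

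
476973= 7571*63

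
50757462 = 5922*8571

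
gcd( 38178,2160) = 54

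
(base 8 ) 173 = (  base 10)123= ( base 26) 4J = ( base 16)7B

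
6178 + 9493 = 15671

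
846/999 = 94/111 = 0.85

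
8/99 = 8/99=0.08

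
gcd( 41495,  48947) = 1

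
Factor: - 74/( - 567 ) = 2^1*3^( -4 ) *7^(  -  1 )* 37^1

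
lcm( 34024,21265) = 170120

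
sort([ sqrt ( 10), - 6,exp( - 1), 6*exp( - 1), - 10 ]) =[ - 10, - 6  ,  exp(-1 ), 6*exp( - 1 ),sqrt(10) ] 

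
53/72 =53/72= 0.74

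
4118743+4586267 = 8705010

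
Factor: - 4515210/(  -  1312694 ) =3^3 * 5^1*7^1*2389^1*656347^( - 1 ) = 2257605/656347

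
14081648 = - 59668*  ( - 236 )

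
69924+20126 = 90050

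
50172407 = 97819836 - 47647429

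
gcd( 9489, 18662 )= 1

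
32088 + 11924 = 44012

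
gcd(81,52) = 1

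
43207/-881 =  - 43207/881= - 49.04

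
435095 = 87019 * 5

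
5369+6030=11399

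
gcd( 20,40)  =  20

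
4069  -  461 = 3608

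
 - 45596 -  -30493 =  - 15103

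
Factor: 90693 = 3^3*3359^1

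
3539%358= 317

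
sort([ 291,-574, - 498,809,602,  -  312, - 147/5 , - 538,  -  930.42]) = [ - 930.42,  -  574, - 538, - 498, - 312 , - 147/5,291, 602,809]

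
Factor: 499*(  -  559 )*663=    - 3^1*13^2*17^1*43^1*499^1 = - 184937883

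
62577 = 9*6953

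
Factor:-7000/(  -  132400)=2^( - 1 ) * 5^1*7^1  *331^( - 1) = 35/662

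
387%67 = 52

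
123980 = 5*24796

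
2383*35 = 83405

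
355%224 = 131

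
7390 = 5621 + 1769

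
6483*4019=26055177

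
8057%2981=2095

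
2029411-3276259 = - 1246848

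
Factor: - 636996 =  - 2^2*3^1*109^1*487^1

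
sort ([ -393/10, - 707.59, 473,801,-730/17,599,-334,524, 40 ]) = [  -  707.59, - 334,-730/17, - 393/10, 40,473,524,599,801]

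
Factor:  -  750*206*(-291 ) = 2^2 * 3^2* 5^3 * 97^1*103^1 = 44959500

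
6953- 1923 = 5030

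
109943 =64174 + 45769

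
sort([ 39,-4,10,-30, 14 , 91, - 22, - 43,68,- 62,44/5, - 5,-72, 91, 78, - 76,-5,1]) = [ - 76, - 72, - 62, -43,  -  30, - 22,-5, - 5, - 4,1, 44/5 , 10,14, 39, 68, 78, 91, 91 ]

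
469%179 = 111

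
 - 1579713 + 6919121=5339408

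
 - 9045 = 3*(-3015 )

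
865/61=14 + 11/61 = 14.18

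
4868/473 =10  +  138/473 = 10.29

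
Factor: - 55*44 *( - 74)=2^3*5^1 * 11^2*37^1 =179080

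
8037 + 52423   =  60460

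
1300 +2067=3367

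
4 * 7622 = 30488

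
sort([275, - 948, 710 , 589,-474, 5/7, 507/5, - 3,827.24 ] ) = [  -  948, - 474, - 3,  5/7,507/5,275, 589, 710,827.24]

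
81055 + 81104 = 162159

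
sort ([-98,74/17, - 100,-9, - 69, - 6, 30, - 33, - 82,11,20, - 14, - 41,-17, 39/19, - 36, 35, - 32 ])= [ - 100, - 98, - 82, - 69,  -  41,-36, - 33, - 32 , - 17, - 14, - 9, - 6 , 39/19, 74/17,11,  20,  30, 35 ] 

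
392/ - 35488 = - 49/4436 = - 0.01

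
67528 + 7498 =75026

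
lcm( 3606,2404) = 7212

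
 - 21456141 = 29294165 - 50750306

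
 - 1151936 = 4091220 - 5243156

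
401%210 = 191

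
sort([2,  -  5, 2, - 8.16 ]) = [ - 8.16, - 5, 2, 2 ]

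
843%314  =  215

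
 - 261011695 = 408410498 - 669422193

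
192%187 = 5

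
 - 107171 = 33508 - 140679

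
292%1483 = 292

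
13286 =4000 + 9286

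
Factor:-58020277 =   -  7^1*71^1 * 116741^1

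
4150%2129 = 2021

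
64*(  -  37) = -2368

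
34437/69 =499+2/23   =  499.09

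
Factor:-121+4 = -3^2 *13^1=-117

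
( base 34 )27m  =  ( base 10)2572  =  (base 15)B67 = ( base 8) 5014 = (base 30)2PM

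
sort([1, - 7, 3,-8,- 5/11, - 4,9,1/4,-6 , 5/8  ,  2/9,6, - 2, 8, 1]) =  [ - 8, - 7, - 6, - 4,  -  2, - 5/11, 2/9, 1/4,5/8, 1, 1,3, 6,8,9]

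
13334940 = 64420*207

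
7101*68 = 482868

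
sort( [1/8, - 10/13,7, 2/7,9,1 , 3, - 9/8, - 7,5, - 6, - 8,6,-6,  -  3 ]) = [ - 8 ,-7, - 6  , - 6, - 3,-9/8, - 10/13,1/8,2/7,1,  3, 5,6 , 7,  9]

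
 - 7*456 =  - 3192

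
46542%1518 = 1002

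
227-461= - 234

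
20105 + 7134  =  27239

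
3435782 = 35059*98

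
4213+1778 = 5991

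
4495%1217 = 844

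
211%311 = 211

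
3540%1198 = 1144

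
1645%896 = 749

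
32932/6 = 5488 + 2/3 = 5488.67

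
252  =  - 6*( - 42) 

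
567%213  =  141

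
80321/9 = 8924 + 5/9 =8924.56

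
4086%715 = 511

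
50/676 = 25/338  =  0.07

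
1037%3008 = 1037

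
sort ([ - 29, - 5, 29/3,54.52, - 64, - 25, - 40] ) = [ - 64,  -  40, - 29, -25,  -  5,29/3, 54.52]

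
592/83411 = 592/83411 = 0.01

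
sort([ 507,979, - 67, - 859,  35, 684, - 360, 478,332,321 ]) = [ -859,- 360, - 67, 35 , 321 , 332, 478, 507, 684, 979] 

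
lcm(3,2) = 6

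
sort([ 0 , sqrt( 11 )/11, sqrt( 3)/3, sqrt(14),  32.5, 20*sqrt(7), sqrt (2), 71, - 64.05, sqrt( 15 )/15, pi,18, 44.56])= [ - 64.05, 0, sqrt( 15)/15,sqrt(11)/11, sqrt (3)/3,sqrt ( 2),pi, sqrt(14), 18,32.5,44.56, 20*sqrt( 7 ),  71]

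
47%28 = 19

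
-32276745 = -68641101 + 36364356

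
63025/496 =63025/496 = 127.07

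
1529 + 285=1814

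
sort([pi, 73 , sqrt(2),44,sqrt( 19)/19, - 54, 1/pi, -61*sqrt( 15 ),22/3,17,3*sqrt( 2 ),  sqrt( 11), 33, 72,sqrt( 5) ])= [ - 61*sqrt( 15), - 54,sqrt(19)/19,1/pi,sqrt( 2 ),sqrt(5 ),pi, sqrt (11) , 3*sqrt( 2),22/3,17,  33, 44, 72,73 ]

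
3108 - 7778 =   -  4670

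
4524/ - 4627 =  -1+103/4627 = - 0.98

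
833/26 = 32 + 1/26   =  32.04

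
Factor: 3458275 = 5^2*43^1*3217^1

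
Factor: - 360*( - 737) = 265320 = 2^3*3^2*5^1*11^1 *67^1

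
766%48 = 46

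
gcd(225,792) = 9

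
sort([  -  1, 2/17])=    [ - 1, 2/17]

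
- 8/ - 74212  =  2/18553 = 0.00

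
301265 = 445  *677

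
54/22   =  27/11 = 2.45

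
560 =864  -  304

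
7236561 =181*39981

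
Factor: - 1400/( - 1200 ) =2^( - 1) * 3^(-1) * 7^1  =  7/6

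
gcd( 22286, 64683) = 1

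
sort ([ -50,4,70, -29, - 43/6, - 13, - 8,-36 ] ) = [  -  50,  -  36,  -  29, - 13, - 8 , - 43/6,4,70 ]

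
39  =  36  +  3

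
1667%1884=1667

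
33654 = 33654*1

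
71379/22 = 3244 + 1/2  =  3244.50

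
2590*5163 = 13372170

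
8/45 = 8/45 = 0.18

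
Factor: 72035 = 5^1*14407^1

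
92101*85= 7828585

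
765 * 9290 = 7106850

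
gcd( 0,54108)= 54108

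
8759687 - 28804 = 8730883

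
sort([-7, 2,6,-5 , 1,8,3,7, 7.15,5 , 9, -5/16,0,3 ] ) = [-7,-5, - 5/16 , 0, 1, 2,3, 3, 5,6 , 7,7.15,8, 9 ]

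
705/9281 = 705/9281 = 0.08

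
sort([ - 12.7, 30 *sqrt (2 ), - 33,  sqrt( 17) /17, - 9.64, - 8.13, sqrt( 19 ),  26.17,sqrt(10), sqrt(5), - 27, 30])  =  [ - 33, - 27, - 12.7, - 9.64, - 8.13,sqrt( 17 )/17,sqrt(5 ),sqrt(10),sqrt( 19), 26.17 , 30,30*sqrt( 2)] 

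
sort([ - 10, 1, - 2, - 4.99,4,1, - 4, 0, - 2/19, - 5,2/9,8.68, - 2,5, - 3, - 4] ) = [ - 10, - 5,- 4.99,-4, - 4, - 3, - 2, - 2, - 2/19,0,2/9,1, 1,  4,5, 8.68] 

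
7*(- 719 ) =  - 5033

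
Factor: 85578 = 2^1* 3^1*17^1 * 839^1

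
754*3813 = 2875002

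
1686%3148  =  1686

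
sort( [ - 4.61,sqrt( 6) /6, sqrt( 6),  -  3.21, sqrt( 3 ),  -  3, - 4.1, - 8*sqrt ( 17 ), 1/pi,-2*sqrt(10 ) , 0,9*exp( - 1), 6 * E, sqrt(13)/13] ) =[  -  8*sqrt( 17), - 2*sqrt(10),  -  4.61, - 4.1,-3.21, - 3 , 0, sqrt ( 13)/13, 1/pi, sqrt(6 ) /6, sqrt (3), sqrt( 6),9*exp( -1), 6*E]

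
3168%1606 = 1562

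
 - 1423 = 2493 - 3916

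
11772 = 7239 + 4533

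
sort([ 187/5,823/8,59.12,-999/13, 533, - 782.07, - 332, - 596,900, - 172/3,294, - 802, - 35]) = [ - 802, - 782.07, - 596, - 332,  -  999/13, - 172/3 ,  -  35, 187/5,59.12,823/8,294, 533,  900 ] 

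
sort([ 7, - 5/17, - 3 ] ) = [ - 3, - 5/17,7 ]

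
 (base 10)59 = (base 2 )111011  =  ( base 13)47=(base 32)1r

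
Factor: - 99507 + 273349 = 173842  =  2^1* 17^1 * 5113^1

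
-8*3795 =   -  30360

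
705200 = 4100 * 172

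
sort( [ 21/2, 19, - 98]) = [ - 98,21/2,19 ]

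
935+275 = 1210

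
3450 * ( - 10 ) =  - 34500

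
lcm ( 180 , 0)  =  0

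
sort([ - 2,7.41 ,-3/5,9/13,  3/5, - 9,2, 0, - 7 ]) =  [ - 9, - 7, - 2, - 3/5, 0, 3/5,9/13 , 2,7.41 ]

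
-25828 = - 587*44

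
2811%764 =519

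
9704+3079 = 12783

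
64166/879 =64166/879 = 73.00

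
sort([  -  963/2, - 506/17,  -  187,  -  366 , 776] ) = [ - 963/2, - 366, - 187, - 506/17,776]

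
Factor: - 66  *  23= - 2^1*3^1*11^1*23^1 = - 1518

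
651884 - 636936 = 14948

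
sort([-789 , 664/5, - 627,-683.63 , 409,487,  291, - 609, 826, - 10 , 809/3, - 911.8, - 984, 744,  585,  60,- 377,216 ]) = [ - 984,-911.8, - 789, - 683.63, - 627, - 609, - 377, - 10 , 60 , 664/5, 216, 809/3, 291, 409, 487, 585,744,826]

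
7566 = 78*97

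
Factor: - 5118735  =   - 3^1*5^1*127^1 * 2687^1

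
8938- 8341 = 597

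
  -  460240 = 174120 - 634360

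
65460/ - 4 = - 16365/1 = -  16365.00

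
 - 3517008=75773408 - 79290416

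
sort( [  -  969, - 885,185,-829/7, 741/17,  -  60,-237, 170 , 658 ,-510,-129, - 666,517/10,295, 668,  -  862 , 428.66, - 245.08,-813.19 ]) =[ - 969, - 885, - 862, - 813.19, - 666, - 510,  -  245.08,-237, - 129,  -  829/7,- 60, 741/17,517/10,170,  185,295 , 428.66 , 658 , 668] 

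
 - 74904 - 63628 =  - 138532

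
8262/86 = 96  +  3/43 = 96.07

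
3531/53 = 66+33/53 =66.62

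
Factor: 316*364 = 115024 = 2^4 * 7^1*13^1*79^1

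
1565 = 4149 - 2584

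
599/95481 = 599/95481 = 0.01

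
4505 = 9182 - 4677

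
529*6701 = 3544829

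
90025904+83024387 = 173050291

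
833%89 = 32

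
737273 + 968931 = 1706204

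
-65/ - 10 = 13/2 = 6.50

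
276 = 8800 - 8524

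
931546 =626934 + 304612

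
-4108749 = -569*7221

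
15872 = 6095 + 9777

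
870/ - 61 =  - 870/61=   -  14.26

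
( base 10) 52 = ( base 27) 1P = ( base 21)2a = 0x34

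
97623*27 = 2635821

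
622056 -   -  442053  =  1064109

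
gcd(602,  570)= 2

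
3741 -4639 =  - 898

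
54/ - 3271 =-1 + 3217/3271= -0.02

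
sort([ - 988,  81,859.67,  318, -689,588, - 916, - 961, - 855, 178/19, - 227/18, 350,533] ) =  [  -  988,  -  961, - 916, - 855, - 689,-227/18,178/19,81, 318, 350, 533,588, 859.67 ] 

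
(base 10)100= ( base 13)79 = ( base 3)10201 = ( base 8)144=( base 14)72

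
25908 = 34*762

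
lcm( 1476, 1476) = 1476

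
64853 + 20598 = 85451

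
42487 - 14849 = 27638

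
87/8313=29/2771 = 0.01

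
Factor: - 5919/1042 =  - 2^( - 1) * 3^1*521^ ( - 1 )*1973^1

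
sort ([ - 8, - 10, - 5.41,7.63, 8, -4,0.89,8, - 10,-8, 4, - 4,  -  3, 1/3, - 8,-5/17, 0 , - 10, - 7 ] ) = [ - 10, - 10,-10, - 8, - 8, - 8, - 7, - 5.41, - 4, - 4, - 3, - 5/17, 0,1/3,0.89,4,7.63,8, 8]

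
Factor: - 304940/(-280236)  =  3^( - 1 )*5^1*11^(  -  2)* 79^1 =395/363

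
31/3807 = 31/3807 =0.01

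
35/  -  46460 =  - 7/9292 = - 0.00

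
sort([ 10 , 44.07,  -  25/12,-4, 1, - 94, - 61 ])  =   [ - 94, - 61, - 4, - 25/12, 1,10, 44.07]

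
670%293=84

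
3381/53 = 63+ 42/53 = 63.79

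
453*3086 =1397958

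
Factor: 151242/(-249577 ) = -2^1*3^1 * 7^1*13^1 * 17^( - 1) * 53^( - 1) = -546/901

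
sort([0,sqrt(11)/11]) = [ 0,sqrt( 11 )/11]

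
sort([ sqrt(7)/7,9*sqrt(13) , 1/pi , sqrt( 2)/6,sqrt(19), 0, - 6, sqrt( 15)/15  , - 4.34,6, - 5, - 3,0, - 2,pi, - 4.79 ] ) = [ - 6,-5, - 4.79, - 4.34, - 3, - 2, 0,  0,sqrt( 2)/6,  sqrt( 15)/15, 1/pi,sqrt ( 7)/7,pi,  sqrt( 19 ),6 , 9*sqrt( 13) ] 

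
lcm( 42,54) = 378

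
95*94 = 8930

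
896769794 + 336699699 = 1233469493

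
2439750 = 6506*375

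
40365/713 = 1755/31= 56.61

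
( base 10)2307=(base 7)6504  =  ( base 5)33212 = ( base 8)4403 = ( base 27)34C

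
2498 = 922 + 1576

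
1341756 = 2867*468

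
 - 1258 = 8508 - 9766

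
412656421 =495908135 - 83251714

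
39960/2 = 19980 = 19980.00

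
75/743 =75/743 = 0.10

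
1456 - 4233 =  - 2777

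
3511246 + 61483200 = 64994446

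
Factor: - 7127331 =-3^1 * 2375777^1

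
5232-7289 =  - 2057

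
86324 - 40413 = 45911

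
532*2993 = 1592276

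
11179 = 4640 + 6539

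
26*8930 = 232180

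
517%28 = 13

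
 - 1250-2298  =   - 3548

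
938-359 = 579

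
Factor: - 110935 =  - 5^1*11^1*2017^1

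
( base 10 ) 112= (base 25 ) 4c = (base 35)37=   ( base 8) 160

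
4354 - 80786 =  - 76432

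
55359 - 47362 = 7997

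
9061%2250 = 61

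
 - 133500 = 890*( - 150)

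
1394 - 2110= - 716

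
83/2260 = 83/2260 = 0.04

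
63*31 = 1953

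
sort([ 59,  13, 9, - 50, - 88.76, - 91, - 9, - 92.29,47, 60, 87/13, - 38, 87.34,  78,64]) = [-92.29, - 91, - 88.76,-50, - 38, - 9, 87/13,9,13, 47,59 , 60, 64, 78,87.34] 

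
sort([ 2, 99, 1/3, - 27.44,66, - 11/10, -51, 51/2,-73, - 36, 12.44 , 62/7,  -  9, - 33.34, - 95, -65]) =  [ - 95, - 73, - 65,  -  51,-36 ,  -  33.34,-27.44, - 9, - 11/10,1/3 , 2 , 62/7,  12.44, 51/2,  66, 99] 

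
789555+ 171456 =961011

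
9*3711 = 33399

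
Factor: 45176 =2^3* 5647^1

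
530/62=8 + 17/31  =  8.55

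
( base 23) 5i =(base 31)49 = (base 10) 133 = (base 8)205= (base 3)11221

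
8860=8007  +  853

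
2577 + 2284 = 4861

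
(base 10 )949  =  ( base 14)4BB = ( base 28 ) 15P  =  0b1110110101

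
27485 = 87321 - 59836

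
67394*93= 6267642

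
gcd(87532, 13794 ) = 2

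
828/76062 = 138/12677= 0.01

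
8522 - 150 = 8372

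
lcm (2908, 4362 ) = 8724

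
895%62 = 27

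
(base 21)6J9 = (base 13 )150c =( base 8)5756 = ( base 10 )3054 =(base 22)66i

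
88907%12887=11585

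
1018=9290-8272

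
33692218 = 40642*829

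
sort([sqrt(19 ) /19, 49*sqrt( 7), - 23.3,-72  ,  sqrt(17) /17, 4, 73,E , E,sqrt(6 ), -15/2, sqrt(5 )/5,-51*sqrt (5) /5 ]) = [ - 72,-23.3, - 51*sqrt( 5 ) /5,-15/2 , sqrt ( 19)/19,sqrt(17)/17, sqrt(5)/5, sqrt(6), E, E,4,  73 , 49*sqrt (7 )] 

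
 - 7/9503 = -7/9503 = -0.00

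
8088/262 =4044/131 = 30.87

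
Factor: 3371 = 3371^1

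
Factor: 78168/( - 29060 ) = - 19542/7265=- 2^1*3^1*5^(-1 )*1453^( -1 )*3257^1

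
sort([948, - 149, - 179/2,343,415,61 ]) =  [- 149,-179/2,61, 343, 415,948 ] 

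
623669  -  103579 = 520090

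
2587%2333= 254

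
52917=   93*569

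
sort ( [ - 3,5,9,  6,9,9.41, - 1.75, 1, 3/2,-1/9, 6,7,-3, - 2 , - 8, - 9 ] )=[-9,  -  8,  -  3, - 3, - 2,-1.75, -1/9,  1,3/2, 5,6, 6,  7,9, 9,9.41]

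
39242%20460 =18782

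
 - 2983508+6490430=3506922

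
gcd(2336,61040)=16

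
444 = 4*111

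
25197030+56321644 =81518674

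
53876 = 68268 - 14392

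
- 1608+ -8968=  - 10576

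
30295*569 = 17237855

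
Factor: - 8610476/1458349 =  - 2^2*7^2*197^1*223^1*1458349^( - 1)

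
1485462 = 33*45014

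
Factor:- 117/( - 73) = 3^2*13^1* 73^( - 1) 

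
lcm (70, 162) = 5670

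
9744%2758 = 1470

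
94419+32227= 126646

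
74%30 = 14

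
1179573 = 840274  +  339299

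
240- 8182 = -7942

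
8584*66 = 566544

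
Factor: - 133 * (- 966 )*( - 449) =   -  2^1*3^1*7^2 * 19^1*23^1*449^1 = - 57686622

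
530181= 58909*9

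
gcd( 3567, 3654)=87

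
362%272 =90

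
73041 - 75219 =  - 2178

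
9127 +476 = 9603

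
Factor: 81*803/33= 1971 = 3^3*73^1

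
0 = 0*91366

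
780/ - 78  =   - 10/1 = -10.00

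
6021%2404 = 1213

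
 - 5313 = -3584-1729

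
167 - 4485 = -4318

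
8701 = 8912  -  211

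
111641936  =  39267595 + 72374341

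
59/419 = 59/419 = 0.14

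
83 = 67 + 16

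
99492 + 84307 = 183799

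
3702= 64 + 3638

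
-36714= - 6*6119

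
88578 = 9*9842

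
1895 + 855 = 2750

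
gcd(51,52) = 1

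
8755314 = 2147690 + 6607624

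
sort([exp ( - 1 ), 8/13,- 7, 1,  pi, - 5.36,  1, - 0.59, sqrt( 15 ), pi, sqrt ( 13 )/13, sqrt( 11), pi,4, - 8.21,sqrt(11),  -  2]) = [ - 8.21, - 7, - 5.36, - 2, - 0.59, sqrt( 13 ) /13,exp( - 1),8/13 , 1, 1,pi, pi,pi, sqrt( 11), sqrt(11), sqrt(15),4]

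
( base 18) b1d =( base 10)3595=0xe0b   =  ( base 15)10ea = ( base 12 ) 20B7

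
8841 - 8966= - 125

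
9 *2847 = 25623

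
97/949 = 97/949 = 0.10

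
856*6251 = 5350856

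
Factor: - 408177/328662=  - 2^( - 1 )*7^1*11^1*31^(-1) = - 77/62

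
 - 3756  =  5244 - 9000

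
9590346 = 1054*9099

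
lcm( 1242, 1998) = 45954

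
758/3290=379/1645 = 0.23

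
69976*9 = 629784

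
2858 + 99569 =102427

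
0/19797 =0 = 0.00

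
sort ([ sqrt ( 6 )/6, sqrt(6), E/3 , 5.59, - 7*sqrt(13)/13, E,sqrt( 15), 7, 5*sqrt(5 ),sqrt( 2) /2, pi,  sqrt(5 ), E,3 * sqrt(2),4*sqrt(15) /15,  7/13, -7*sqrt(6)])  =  [ - 7*sqrt(6), - 7*sqrt ( 13 ) /13,sqrt(6 )/6 , 7/13, sqrt(2)/2, E/3, 4 * sqrt( 15 ) /15, sqrt (5 ) , sqrt(6), E,  E,pi,sqrt( 15), 3*sqrt(2), 5.59, 7,5*sqrt(5) ] 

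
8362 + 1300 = 9662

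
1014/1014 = 1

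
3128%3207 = 3128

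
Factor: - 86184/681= - 28728/227 = -  2^3*3^3 * 7^1*19^1*227^( - 1 )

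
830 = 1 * 830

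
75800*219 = 16600200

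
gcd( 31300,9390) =3130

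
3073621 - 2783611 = 290010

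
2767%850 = 217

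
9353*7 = 65471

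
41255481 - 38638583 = 2616898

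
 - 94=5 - 99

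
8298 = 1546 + 6752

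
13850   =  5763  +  8087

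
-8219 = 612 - 8831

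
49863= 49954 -91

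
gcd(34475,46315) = 5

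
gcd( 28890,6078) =6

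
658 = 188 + 470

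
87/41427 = 29/13809 = 0.00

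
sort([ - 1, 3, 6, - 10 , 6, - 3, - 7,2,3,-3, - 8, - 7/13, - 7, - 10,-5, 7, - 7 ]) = [ - 10, -10,  -  8, - 7, - 7,-7, - 5, - 3,  -  3, - 1 ,  -  7/13,2,3,3,6, 6, 7]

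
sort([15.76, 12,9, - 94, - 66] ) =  [ - 94, - 66,9, 12,  15.76] 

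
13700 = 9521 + 4179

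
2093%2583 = 2093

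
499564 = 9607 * 52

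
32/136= 4/17   =  0.24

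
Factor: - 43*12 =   -  2^2*3^1 * 43^1 = - 516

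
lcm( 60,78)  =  780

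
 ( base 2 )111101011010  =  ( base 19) AGG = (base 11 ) 2A53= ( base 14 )160A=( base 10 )3930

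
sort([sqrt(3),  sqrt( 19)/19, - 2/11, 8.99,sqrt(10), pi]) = [ - 2/11,  sqrt(19 ) /19, sqrt(3), pi,  sqrt ( 10 ),  8.99]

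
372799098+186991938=559791036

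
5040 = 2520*2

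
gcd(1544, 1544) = 1544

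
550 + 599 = 1149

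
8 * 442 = 3536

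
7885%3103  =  1679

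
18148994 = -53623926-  - 71772920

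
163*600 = 97800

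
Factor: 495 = 3^2*5^1*11^1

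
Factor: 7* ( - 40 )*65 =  - 2^3*5^2*7^1*13^1=- 18200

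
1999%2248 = 1999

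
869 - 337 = 532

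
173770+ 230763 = 404533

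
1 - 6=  - 5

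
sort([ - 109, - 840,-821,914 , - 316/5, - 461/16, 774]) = [ - 840, - 821, - 109 , - 316/5,  -  461/16, 774, 914 ] 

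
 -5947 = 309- 6256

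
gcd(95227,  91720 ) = 1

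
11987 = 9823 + 2164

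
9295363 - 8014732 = 1280631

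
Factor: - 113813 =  - 7^1 * 71^1* 229^1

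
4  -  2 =2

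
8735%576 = 95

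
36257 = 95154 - 58897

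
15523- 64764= - 49241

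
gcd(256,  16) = 16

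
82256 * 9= 740304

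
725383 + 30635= 756018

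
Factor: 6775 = 5^2*271^1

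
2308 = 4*577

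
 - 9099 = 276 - 9375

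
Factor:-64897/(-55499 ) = 511/437 = 7^1 * 19^( - 1)*23^(  -  1 )*73^1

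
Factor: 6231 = 3^1*31^1*67^1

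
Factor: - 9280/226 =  - 4640/113 = - 2^5 * 5^1*29^1*113^( - 1) 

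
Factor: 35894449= 1123^1*31963^1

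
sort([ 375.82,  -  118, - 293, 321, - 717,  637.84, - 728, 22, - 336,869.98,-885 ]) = [ - 885, -728, - 717, - 336, - 293, - 118, 22, 321,375.82, 637.84,869.98 ] 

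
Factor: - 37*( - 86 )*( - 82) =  - 260924  =  - 2^2*37^1*41^1*43^1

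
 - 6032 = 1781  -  7813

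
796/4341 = 796/4341 = 0.18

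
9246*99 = 915354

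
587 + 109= 696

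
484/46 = 242/23 = 10.52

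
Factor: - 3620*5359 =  - 2^2*5^1*23^1* 181^1 * 233^1 = - 19399580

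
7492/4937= 1 + 2555/4937 = 1.52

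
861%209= 25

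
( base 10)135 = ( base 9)160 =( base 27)50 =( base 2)10000111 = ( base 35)3U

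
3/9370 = 3/9370 = 0.00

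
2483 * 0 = 0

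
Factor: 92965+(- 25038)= 67927^1  =  67927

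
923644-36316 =887328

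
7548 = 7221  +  327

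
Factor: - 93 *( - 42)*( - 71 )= - 2^1*3^2*7^1*31^1 * 71^1 = - 277326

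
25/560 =5/112 = 0.04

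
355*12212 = 4335260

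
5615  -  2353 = 3262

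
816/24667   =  48/1451 = 0.03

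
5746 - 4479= 1267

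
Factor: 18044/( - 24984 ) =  - 2^ (- 1 ) * 3^( - 2)*13^1 = - 13/18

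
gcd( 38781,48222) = 9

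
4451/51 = 4451/51 = 87.27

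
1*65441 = 65441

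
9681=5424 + 4257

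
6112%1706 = 994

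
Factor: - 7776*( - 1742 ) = 2^6*3^5*13^1*67^1 = 13545792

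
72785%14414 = 715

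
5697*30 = 170910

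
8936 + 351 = 9287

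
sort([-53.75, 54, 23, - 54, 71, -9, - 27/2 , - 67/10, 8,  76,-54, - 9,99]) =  [ - 54, - 54  , - 53.75 , - 27/2,- 9, -9, - 67/10, 8,23,54,71, 76,  99]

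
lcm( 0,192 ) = 0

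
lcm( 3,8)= 24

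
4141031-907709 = 3233322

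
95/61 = 1 + 34/61  =  1.56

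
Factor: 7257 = 3^1*41^1*59^1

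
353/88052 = 353/88052 = 0.00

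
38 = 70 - 32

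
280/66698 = 140/33349 = 0.00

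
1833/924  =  1+303/308 = 1.98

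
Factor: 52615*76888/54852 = 2^1*3^( - 1)*5^1*17^1*619^1*653^( - 1)*1373^1 = 144480790/1959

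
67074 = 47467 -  - 19607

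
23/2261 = 23/2261 = 0.01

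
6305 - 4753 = 1552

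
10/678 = 5/339 = 0.01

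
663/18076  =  663/18076 =0.04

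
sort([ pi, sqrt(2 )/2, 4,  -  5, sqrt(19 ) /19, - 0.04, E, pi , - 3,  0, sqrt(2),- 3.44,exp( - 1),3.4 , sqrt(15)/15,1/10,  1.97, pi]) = [ - 5, - 3.44, - 3, - 0.04, 0 , 1/10,sqrt(19 ) /19, sqrt(15)/15, exp( - 1 ),sqrt (2)/2, sqrt(2),1.97, E, pi, pi, pi, 3.4, 4 ] 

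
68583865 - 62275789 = 6308076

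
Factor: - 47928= - 2^3*3^1*1997^1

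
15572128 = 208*74866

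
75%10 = 5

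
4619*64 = 295616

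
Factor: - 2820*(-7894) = 22261080= 2^3*3^1 * 5^1*47^1*3947^1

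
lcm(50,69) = 3450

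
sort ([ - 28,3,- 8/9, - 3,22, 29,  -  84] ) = [-84 , - 28, - 3,- 8/9,3  ,  22,29 ]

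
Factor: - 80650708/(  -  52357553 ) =2^2*37^(-1)*823^1*24499^1*1415069^ ( - 1 )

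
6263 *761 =4766143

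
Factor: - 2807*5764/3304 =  - 577841/118 = - 2^ ( - 1 )*11^1 * 59^( - 1 )*131^1*401^1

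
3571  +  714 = 4285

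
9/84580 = 9/84580 = 0.00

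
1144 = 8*143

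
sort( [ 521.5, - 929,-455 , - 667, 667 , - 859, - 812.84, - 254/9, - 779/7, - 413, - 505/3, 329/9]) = [ - 929,  -  859,-812.84, -667, -455  , - 413, - 505/3, - 779/7, - 254/9 , 329/9, 521.5, 667]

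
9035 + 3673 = 12708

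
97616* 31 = 3026096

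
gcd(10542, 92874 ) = 6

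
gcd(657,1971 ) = 657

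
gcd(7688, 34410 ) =62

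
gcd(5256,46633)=1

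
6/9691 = 6/9691 = 0.00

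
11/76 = 11/76= 0.14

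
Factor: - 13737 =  - 3^1*19^1 * 241^1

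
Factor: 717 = 3^1  *239^1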